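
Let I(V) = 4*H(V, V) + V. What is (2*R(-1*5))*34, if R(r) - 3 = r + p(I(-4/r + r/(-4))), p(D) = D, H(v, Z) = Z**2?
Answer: 28662/25 ≈ 1146.5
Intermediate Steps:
I(V) = V + 4*V**2 (I(V) = 4*V**2 + V = V + 4*V**2)
R(r) = 3 + r + (-4/r - r/4)*(1 - r - 16/r) (R(r) = 3 + (r + (-4/r + r/(-4))*(1 + 4*(-4/r + r/(-4)))) = 3 + (r + (-4/r + r*(-1/4))*(1 + 4*(-4/r + r*(-1/4)))) = 3 + (r + (-4/r - r/4)*(1 + 4*(-4/r - r/4))) = 3 + (r + (-4/r - r/4)*(1 + (-r - 16/r))) = 3 + (r + (-4/r - r/4)*(1 - r - 16/r)) = 3 + r + (-4/r - r/4)*(1 - r - 16/r))
(2*R(-1*5))*34 = (2*(3 - 4/((-1*5)) + 3*(-1*5)/4 + (16 + (-1*5)**2)**2/(4*(-1*5)**2)))*34 = (2*(3 - 4/(-5) + (3/4)*(-5) + (1/4)*(16 + (-5)**2)**2/(-5)**2))*34 = (2*(3 - 4*(-1/5) - 15/4 + (1/4)*(1/25)*(16 + 25)**2))*34 = (2*(3 + 4/5 - 15/4 + (1/4)*(1/25)*41**2))*34 = (2*(3 + 4/5 - 15/4 + (1/4)*(1/25)*1681))*34 = (2*(3 + 4/5 - 15/4 + 1681/100))*34 = (2*(843/50))*34 = (843/25)*34 = 28662/25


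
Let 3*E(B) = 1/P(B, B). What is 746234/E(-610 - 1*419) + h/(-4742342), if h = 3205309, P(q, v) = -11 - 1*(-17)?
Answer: 63700139915195/4742342 ≈ 1.3432e+7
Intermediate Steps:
P(q, v) = 6 (P(q, v) = -11 + 17 = 6)
E(B) = 1/18 (E(B) = (⅓)/6 = (⅓)*(⅙) = 1/18)
746234/E(-610 - 1*419) + h/(-4742342) = 746234/(1/18) + 3205309/(-4742342) = 746234*18 + 3205309*(-1/4742342) = 13432212 - 3205309/4742342 = 63700139915195/4742342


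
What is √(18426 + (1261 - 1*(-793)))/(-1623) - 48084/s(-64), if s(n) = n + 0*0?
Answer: 12021/16 - 64*√5/1623 ≈ 751.22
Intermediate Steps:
s(n) = n (s(n) = n + 0 = n)
√(18426 + (1261 - 1*(-793)))/(-1623) - 48084/s(-64) = √(18426 + (1261 - 1*(-793)))/(-1623) - 48084/(-64) = √(18426 + (1261 + 793))*(-1/1623) - 48084*(-1/64) = √(18426 + 2054)*(-1/1623) + 12021/16 = √20480*(-1/1623) + 12021/16 = (64*√5)*(-1/1623) + 12021/16 = -64*√5/1623 + 12021/16 = 12021/16 - 64*√5/1623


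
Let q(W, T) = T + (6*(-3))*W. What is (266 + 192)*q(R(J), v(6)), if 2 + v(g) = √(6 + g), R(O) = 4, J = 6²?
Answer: -33892 + 916*√3 ≈ -32305.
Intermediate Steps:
J = 36
v(g) = -2 + √(6 + g)
q(W, T) = T - 18*W
(266 + 192)*q(R(J), v(6)) = (266 + 192)*((-2 + √(6 + 6)) - 18*4) = 458*((-2 + √12) - 72) = 458*((-2 + 2*√3) - 72) = 458*(-74 + 2*√3) = -33892 + 916*√3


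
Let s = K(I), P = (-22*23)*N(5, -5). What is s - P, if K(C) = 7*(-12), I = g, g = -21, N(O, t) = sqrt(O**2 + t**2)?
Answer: -84 + 2530*sqrt(2) ≈ 3494.0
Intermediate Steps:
P = -2530*sqrt(2) (P = (-22*23)*sqrt(5**2 + (-5)**2) = -506*sqrt(25 + 25) = -2530*sqrt(2) ≈ -3578.0)
I = -21
K(C) = -84
s = -84
s - P = -84 - (-2530)*sqrt(2) = -84 + 2530*sqrt(2)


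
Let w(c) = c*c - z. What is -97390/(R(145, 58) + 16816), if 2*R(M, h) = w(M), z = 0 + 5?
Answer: -48695/13663 ≈ -3.5640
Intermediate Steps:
z = 5
w(c) = -5 + c² (w(c) = c*c - 1*5 = c² - 5 = -5 + c²)
R(M, h) = -5/2 + M²/2 (R(M, h) = (-5 + M²)/2 = -5/2 + M²/2)
-97390/(R(145, 58) + 16816) = -97390/((-5/2 + (½)*145²) + 16816) = -97390/((-5/2 + (½)*21025) + 16816) = -97390/((-5/2 + 21025/2) + 16816) = -97390/(10510 + 16816) = -97390/27326 = -97390*1/27326 = -48695/13663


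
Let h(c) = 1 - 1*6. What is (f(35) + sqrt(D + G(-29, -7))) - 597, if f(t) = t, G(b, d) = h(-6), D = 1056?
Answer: -562 + sqrt(1051) ≈ -529.58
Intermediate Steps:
h(c) = -5 (h(c) = 1 - 6 = -5)
G(b, d) = -5
(f(35) + sqrt(D + G(-29, -7))) - 597 = (35 + sqrt(1056 - 5)) - 597 = (35 + sqrt(1051)) - 597 = -562 + sqrt(1051)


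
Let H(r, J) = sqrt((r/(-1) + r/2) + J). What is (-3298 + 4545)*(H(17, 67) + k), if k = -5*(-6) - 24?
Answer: 7482 + 3741*sqrt(26)/2 ≈ 17020.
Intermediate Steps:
k = 6 (k = 30 - 24 = 6)
H(r, J) = sqrt(J - r/2) (H(r, J) = sqrt((r*(-1) + r*(1/2)) + J) = sqrt((-r + r/2) + J) = sqrt(-r/2 + J) = sqrt(J - r/2))
(-3298 + 4545)*(H(17, 67) + k) = (-3298 + 4545)*(sqrt(-2*17 + 4*67)/2 + 6) = 1247*(sqrt(-34 + 268)/2 + 6) = 1247*(sqrt(234)/2 + 6) = 1247*((3*sqrt(26))/2 + 6) = 1247*(3*sqrt(26)/2 + 6) = 1247*(6 + 3*sqrt(26)/2) = 7482 + 3741*sqrt(26)/2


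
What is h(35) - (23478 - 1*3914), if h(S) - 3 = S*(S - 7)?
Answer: -18581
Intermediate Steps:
h(S) = 3 + S*(-7 + S) (h(S) = 3 + S*(S - 7) = 3 + S*(-7 + S))
h(35) - (23478 - 1*3914) = (3 + 35**2 - 7*35) - (23478 - 1*3914) = (3 + 1225 - 245) - (23478 - 3914) = 983 - 1*19564 = 983 - 19564 = -18581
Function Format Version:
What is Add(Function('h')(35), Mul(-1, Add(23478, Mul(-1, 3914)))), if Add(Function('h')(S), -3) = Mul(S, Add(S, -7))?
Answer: -18581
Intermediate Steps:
Function('h')(S) = Add(3, Mul(S, Add(-7, S))) (Function('h')(S) = Add(3, Mul(S, Add(S, -7))) = Add(3, Mul(S, Add(-7, S))))
Add(Function('h')(35), Mul(-1, Add(23478, Mul(-1, 3914)))) = Add(Add(3, Pow(35, 2), Mul(-7, 35)), Mul(-1, Add(23478, Mul(-1, 3914)))) = Add(Add(3, 1225, -245), Mul(-1, Add(23478, -3914))) = Add(983, Mul(-1, 19564)) = Add(983, -19564) = -18581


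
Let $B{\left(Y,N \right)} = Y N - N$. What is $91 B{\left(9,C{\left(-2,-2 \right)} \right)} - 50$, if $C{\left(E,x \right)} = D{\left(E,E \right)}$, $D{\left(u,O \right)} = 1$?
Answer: $678$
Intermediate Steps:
$C{\left(E,x \right)} = 1$
$B{\left(Y,N \right)} = - N + N Y$ ($B{\left(Y,N \right)} = N Y - N = - N + N Y$)
$91 B{\left(9,C{\left(-2,-2 \right)} \right)} - 50 = 91 \cdot 1 \left(-1 + 9\right) - 50 = 91 \cdot 1 \cdot 8 - 50 = 91 \cdot 8 - 50 = 728 - 50 = 678$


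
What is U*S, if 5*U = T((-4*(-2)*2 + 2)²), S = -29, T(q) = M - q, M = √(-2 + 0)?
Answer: 9396/5 - 29*I*√2/5 ≈ 1879.2 - 8.2024*I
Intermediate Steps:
M = I*√2 (M = √(-2) = I*√2 ≈ 1.4142*I)
T(q) = -q + I*√2 (T(q) = I*√2 - q = -q + I*√2)
U = -324/5 + I*√2/5 (U = (-(-4*(-2)*2 + 2)² + I*√2)/5 = (-(8*2 + 2)² + I*√2)/5 = (-(16 + 2)² + I*√2)/5 = (-1*18² + I*√2)/5 = (-1*324 + I*√2)/5 = (-324 + I*√2)/5 = -324/5 + I*√2/5 ≈ -64.8 + 0.28284*I)
U*S = (-324/5 + I*√2/5)*(-29) = 9396/5 - 29*I*√2/5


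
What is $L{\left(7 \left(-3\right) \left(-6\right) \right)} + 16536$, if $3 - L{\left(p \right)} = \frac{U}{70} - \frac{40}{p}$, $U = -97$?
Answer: $\frac{10420643}{630} \approx 16541.0$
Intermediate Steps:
$L{\left(p \right)} = \frac{307}{70} + \frac{40}{p}$ ($L{\left(p \right)} = 3 - \left(- \frac{97}{70} - \frac{40}{p}\right) = 3 + \left(\frac{97}{70} + \frac{40}{p}\right) = \frac{307}{70} + \frac{40}{p}$)
$L{\left(7 \left(-3\right) \left(-6\right) \right)} + 16536 = \left(\frac{307}{70} + \frac{40}{7 \left(-3\right) \left(-6\right)}\right) + 16536 = \left(\frac{307}{70} + \frac{40}{\left(-21\right) \left(-6\right)}\right) + 16536 = \left(\frac{307}{70} + \frac{40}{126}\right) + 16536 = \left(\frac{307}{70} + 40 \cdot \frac{1}{126}\right) + 16536 = \left(\frac{307}{70} + \frac{20}{63}\right) + 16536 = \frac{2963}{630} + 16536 = \frac{10420643}{630}$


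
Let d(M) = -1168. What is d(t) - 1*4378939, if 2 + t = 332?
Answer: -4380107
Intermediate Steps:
t = 330 (t = -2 + 332 = 330)
d(t) - 1*4378939 = -1168 - 1*4378939 = -1168 - 4378939 = -4380107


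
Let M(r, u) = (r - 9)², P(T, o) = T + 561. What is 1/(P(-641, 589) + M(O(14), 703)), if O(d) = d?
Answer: -1/55 ≈ -0.018182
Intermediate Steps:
P(T, o) = 561 + T
M(r, u) = (-9 + r)²
1/(P(-641, 589) + M(O(14), 703)) = 1/((561 - 641) + (-9 + 14)²) = 1/(-80 + 5²) = 1/(-80 + 25) = 1/(-55) = -1/55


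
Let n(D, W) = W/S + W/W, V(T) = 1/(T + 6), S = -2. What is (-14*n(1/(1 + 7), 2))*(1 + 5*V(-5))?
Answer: 0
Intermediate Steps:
V(T) = 1/(6 + T)
n(D, W) = 1 - W/2 (n(D, W) = W/(-2) + W/W = W*(-1/2) + 1 = -W/2 + 1 = 1 - W/2)
(-14*n(1/(1 + 7), 2))*(1 + 5*V(-5)) = (-14*(1 - 1/2*2))*(1 + 5/(6 - 5)) = (-14*(1 - 1))*(1 + 5/1) = (-14*0)*(1 + 5*1) = 0*(1 + 5) = 0*6 = 0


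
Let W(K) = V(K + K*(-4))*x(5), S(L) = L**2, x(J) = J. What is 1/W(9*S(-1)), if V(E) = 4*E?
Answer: -1/540 ≈ -0.0018519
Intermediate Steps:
W(K) = -60*K (W(K) = (4*(K + K*(-4)))*5 = (4*(K - 4*K))*5 = (4*(-3*K))*5 = -12*K*5 = -60*K)
1/W(9*S(-1)) = 1/(-540*(-1)**2) = 1/(-540) = -1/540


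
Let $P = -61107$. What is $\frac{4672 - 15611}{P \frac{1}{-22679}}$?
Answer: $- \frac{248085581}{61107} \approx -4059.9$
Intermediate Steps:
$\frac{4672 - 15611}{P \frac{1}{-22679}} = \frac{4672 - 15611}{\left(-61107\right) \frac{1}{-22679}} = \frac{4672 - 15611}{\left(-61107\right) \left(- \frac{1}{22679}\right)} = - \frac{10939}{\frac{61107}{22679}} = \left(-10939\right) \frac{22679}{61107} = - \frac{248085581}{61107}$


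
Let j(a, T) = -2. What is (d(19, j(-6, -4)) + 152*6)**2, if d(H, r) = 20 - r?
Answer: 872356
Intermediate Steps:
(d(19, j(-6, -4)) + 152*6)**2 = ((20 - 1*(-2)) + 152*6)**2 = ((20 + 2) + 912)**2 = (22 + 912)**2 = 934**2 = 872356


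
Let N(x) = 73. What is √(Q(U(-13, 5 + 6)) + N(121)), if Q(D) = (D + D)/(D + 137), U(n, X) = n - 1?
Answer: √1100973/123 ≈ 8.5307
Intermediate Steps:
U(n, X) = -1 + n
Q(D) = 2*D/(137 + D) (Q(D) = (2*D)/(137 + D) = 2*D/(137 + D))
√(Q(U(-13, 5 + 6)) + N(121)) = √(2*(-1 - 13)/(137 + (-1 - 13)) + 73) = √(2*(-14)/(137 - 14) + 73) = √(2*(-14)/123 + 73) = √(2*(-14)*(1/123) + 73) = √(-28/123 + 73) = √(8951/123) = √1100973/123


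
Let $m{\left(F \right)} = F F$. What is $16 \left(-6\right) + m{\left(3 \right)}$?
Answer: $-87$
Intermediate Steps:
$m{\left(F \right)} = F^{2}$
$16 \left(-6\right) + m{\left(3 \right)} = 16 \left(-6\right) + 3^{2} = -96 + 9 = -87$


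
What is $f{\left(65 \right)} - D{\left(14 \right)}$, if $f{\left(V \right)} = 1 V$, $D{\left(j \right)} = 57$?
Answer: $8$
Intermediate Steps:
$f{\left(V \right)} = V$
$f{\left(65 \right)} - D{\left(14 \right)} = 65 - 57 = 8$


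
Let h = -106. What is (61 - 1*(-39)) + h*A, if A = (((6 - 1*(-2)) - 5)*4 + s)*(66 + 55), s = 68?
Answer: -1025980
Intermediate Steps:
A = 9680 (A = (((6 - 1*(-2)) - 5)*4 + 68)*(66 + 55) = (((6 + 2) - 5)*4 + 68)*121 = ((8 - 5)*4 + 68)*121 = (3*4 + 68)*121 = (12 + 68)*121 = 80*121 = 9680)
(61 - 1*(-39)) + h*A = (61 - 1*(-39)) - 106*9680 = (61 + 39) - 1026080 = 100 - 1026080 = -1025980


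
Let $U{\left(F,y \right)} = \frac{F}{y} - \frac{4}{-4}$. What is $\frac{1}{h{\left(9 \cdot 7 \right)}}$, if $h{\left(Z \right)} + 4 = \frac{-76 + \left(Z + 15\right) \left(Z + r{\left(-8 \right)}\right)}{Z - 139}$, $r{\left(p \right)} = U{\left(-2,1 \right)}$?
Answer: $- \frac{19}{1266} \approx -0.015008$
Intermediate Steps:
$U{\left(F,y \right)} = 1 + \frac{F}{y}$ ($U{\left(F,y \right)} = \frac{F}{y} - -1 = \frac{F}{y} + 1 = 1 + \frac{F}{y}$)
$r{\left(p \right)} = -1$ ($r{\left(p \right)} = \frac{-2 + 1}{1} = 1 \left(-1\right) = -1$)
$h{\left(Z \right)} = -4 + \frac{-76 + \left(-1 + Z\right) \left(15 + Z\right)}{-139 + Z}$ ($h{\left(Z \right)} = -4 + \frac{-76 + \left(Z + 15\right) \left(Z - 1\right)}{Z - 139} = -4 + \frac{-76 + \left(15 + Z\right) \left(-1 + Z\right)}{-139 + Z} = -4 + \frac{-76 + \left(-1 + Z\right) \left(15 + Z\right)}{-139 + Z}$)
$\frac{1}{h{\left(9 \cdot 7 \right)}} = \frac{1}{\frac{1}{-139 + 9 \cdot 7} \left(465 + \left(9 \cdot 7\right)^{2} + 10 \cdot 9 \cdot 7\right)} = \frac{1}{\frac{1}{-139 + 63} \left(465 + 63^{2} + 10 \cdot 63\right)} = \frac{1}{\frac{1}{-76} \left(465 + 3969 + 630\right)} = \frac{1}{\left(- \frac{1}{76}\right) 5064} = \frac{1}{- \frac{1266}{19}} = - \frac{19}{1266}$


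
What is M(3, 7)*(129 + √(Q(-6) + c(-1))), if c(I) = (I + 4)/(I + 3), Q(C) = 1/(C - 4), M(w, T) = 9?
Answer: 1161 + 9*√35/5 ≈ 1171.6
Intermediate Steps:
Q(C) = 1/(-4 + C)
c(I) = (4 + I)/(3 + I)
M(3, 7)*(129 + √(Q(-6) + c(-1))) = 9*(129 + √(1/(-4 - 6) + (4 - 1)/(3 - 1))) = 9*(129 + √(1/(-10) + 3/2)) = 9*(129 + √(-⅒ + (½)*3)) = 9*(129 + √(-⅒ + 3/2)) = 9*(129 + √(7/5)) = 9*(129 + √35/5) = 1161 + 9*√35/5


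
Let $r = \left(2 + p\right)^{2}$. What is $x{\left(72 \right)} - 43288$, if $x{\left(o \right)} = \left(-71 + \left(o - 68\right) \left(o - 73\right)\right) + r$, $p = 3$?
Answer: $-43338$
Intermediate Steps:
$r = 25$ ($r = \left(2 + 3\right)^{2} = 5^{2} = 25$)
$x{\left(o \right)} = -46 + \left(-73 + o\right) \left(-68 + o\right)$ ($x{\left(o \right)} = \left(-71 + \left(o - 68\right) \left(o - 73\right)\right) + 25 = \left(-71 + \left(-68 + o\right) \left(-73 + o\right)\right) + 25 = \left(-71 + \left(-73 + o\right) \left(-68 + o\right)\right) + 25 = -46 + \left(-73 + o\right) \left(-68 + o\right)$)
$x{\left(72 \right)} - 43288 = \left(4918 + 72^{2} - 10152\right) - 43288 = \left(4918 + 5184 - 10152\right) - 43288 = -50 - 43288 = -43338$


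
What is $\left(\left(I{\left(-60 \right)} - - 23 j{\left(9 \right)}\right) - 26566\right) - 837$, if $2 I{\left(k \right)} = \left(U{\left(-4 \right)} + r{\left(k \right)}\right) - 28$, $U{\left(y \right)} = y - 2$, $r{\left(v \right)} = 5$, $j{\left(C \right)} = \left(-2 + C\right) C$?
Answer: $- \frac{51937}{2} \approx -25969.0$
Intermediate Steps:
$j{\left(C \right)} = C \left(-2 + C\right)$
$U{\left(y \right)} = -2 + y$
$I{\left(k \right)} = - \frac{29}{2}$ ($I{\left(k \right)} = \frac{\left(\left(-2 - 4\right) + 5\right) - 28}{2} = \frac{\left(-6 + 5\right) - 28}{2} = \frac{-1 - 28}{2} = \frac{1}{2} \left(-29\right) = - \frac{29}{2}$)
$\left(\left(I{\left(-60 \right)} - - 23 j{\left(9 \right)}\right) - 26566\right) - 837 = \left(\left(- \frac{29}{2} - - 23 \cdot 9 \left(-2 + 9\right)\right) - 26566\right) - 837 = \left(\left(- \frac{29}{2} - - 23 \cdot 9 \cdot 7\right) - 26566\right) - 837 = \left(\left(- \frac{29}{2} - \left(-23\right) 63\right) - 26566\right) - 837 = \left(\left(- \frac{29}{2} - -1449\right) - 26566\right) - 837 = \left(\left(- \frac{29}{2} + 1449\right) - 26566\right) - 837 = \left(\frac{2869}{2} - 26566\right) - 837 = - \frac{50263}{2} - 837 = - \frac{51937}{2}$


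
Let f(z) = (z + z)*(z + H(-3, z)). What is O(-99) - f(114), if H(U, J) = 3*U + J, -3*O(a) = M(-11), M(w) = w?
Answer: -149785/3 ≈ -49928.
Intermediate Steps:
O(a) = 11/3 (O(a) = -⅓*(-11) = 11/3)
H(U, J) = J + 3*U
f(z) = 2*z*(-9 + 2*z) (f(z) = (z + z)*(z + (z + 3*(-3))) = (2*z)*(z + (z - 9)) = (2*z)*(z + (-9 + z)) = (2*z)*(-9 + 2*z) = 2*z*(-9 + 2*z))
O(-99) - f(114) = 11/3 - 2*114*(-9 + 2*114) = 11/3 - 2*114*(-9 + 228) = 11/3 - 2*114*219 = 11/3 - 1*49932 = 11/3 - 49932 = -149785/3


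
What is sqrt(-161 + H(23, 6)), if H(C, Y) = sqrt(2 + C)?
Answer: 2*I*sqrt(39) ≈ 12.49*I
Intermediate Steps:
sqrt(-161 + H(23, 6)) = sqrt(-161 + sqrt(2 + 23)) = sqrt(-161 + sqrt(25)) = sqrt(-161 + 5) = sqrt(-156) = 2*I*sqrt(39)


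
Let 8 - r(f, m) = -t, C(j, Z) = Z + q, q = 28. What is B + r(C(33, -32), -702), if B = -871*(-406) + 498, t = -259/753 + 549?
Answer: 267074534/753 ≈ 3.5468e+5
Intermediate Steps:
t = 413138/753 (t = -259*1/753 + 549 = -259/753 + 549 = 413138/753 ≈ 548.66)
C(j, Z) = 28 + Z (C(j, Z) = Z + 28 = 28 + Z)
r(f, m) = 419162/753 (r(f, m) = 8 - (-1)*413138/753 = 8 - 1*(-413138/753) = 8 + 413138/753 = 419162/753)
B = 354124 (B = 353626 + 498 = 354124)
B + r(C(33, -32), -702) = 354124 + 419162/753 = 267074534/753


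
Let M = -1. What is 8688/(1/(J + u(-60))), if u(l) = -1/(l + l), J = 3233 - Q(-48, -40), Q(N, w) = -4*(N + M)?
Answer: 131927642/5 ≈ 2.6386e+7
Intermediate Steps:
Q(N, w) = 4 - 4*N (Q(N, w) = -4*(N - 1) = -4*(-1 + N) = 4 - 4*N)
J = 3037 (J = 3233 - (4 - 4*(-48)) = 3233 - (4 + 192) = 3233 - 1*196 = 3233 - 196 = 3037)
u(l) = -1/(2*l)
8688/(1/(J + u(-60))) = 8688/(1/(3037 - 1/2/(-60))) = 8688/(1/(3037 - 1/2*(-1/60))) = 8688/(1/(3037 + 1/120)) = 8688/(1/(364441/120)) = 8688/(120/364441) = 8688*(364441/120) = 131927642/5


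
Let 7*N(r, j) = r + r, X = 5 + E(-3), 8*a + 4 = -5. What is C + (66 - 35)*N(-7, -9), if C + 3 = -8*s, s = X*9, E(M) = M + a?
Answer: -128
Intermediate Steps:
a = -9/8 (a = -½ + (⅛)*(-5) = -½ - 5/8 = -9/8 ≈ -1.1250)
E(M) = -9/8 + M (E(M) = M - 9/8 = -9/8 + M)
X = 7/8 (X = 5 + (-9/8 - 3) = 5 - 33/8 = 7/8 ≈ 0.87500)
N(r, j) = 2*r/7 (N(r, j) = (r + r)/7 = (2*r)/7 = 2*r/7)
s = 63/8 (s = (7/8)*9 = 63/8 ≈ 7.8750)
C = -66 (C = -3 - 8*63/8 = -3 - 63 = -66)
C + (66 - 35)*N(-7, -9) = -66 + (66 - 35)*((2/7)*(-7)) = -66 + 31*(-2) = -66 - 62 = -128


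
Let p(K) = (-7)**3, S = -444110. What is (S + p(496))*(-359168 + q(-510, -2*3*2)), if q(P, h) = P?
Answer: 159859966134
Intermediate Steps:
p(K) = -343
(S + p(496))*(-359168 + q(-510, -2*3*2)) = (-444110 - 343)*(-359168 - 510) = -444453*(-359678) = 159859966134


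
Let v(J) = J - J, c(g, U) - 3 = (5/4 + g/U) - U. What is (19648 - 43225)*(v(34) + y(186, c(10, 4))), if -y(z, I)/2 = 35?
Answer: 1650390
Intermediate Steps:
c(g, U) = 17/4 - U + g/U (c(g, U) = 3 + ((5/4 + g/U) - U) = 3 + (5/4 - U + g/U) = 17/4 - U + g/U)
y(z, I) = -70 (y(z, I) = -2*35 = -70)
v(J) = 0
(19648 - 43225)*(v(34) + y(186, c(10, 4))) = (19648 - 43225)*(0 - 70) = -23577*(-70) = 1650390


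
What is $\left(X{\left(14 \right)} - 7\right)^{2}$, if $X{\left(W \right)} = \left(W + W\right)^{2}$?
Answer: $603729$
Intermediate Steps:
$X{\left(W \right)} = 4 W^{2}$ ($X{\left(W \right)} = \left(2 W\right)^{2} = 4 W^{2}$)
$\left(X{\left(14 \right)} - 7\right)^{2} = \left(4 \cdot 14^{2} - 7\right)^{2} = \left(4 \cdot 196 - 7\right)^{2} = \left(784 - 7\right)^{2} = 777^{2} = 603729$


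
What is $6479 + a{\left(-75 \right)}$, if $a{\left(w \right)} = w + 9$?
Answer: $6413$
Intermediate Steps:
$a{\left(w \right)} = 9 + w$
$6479 + a{\left(-75 \right)} = 6479 + \left(9 - 75\right) = 6479 - 66 = 6413$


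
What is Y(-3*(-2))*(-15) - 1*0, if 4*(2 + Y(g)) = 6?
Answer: 15/2 ≈ 7.5000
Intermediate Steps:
Y(g) = -½ (Y(g) = -2 + (¼)*6 = -2 + 3/2 = -½)
Y(-3*(-2))*(-15) - 1*0 = -½*(-15) - 1*0 = 15/2 + 0 = 15/2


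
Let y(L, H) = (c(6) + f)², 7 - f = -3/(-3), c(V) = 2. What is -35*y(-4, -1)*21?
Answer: -47040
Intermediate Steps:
f = 6 (f = 7 - (-3)/(-3) = 7 - (-3)*(-1)/3 = 7 - 1*1 = 7 - 1 = 6)
y(L, H) = 64 (y(L, H) = (2 + 6)² = 8² = 64)
-35*y(-4, -1)*21 = -35*64*21 = -2240*21 = -47040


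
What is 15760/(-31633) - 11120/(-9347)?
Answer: 204450240/295673651 ≈ 0.69147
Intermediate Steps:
15760/(-31633) - 11120/(-9347) = 15760*(-1/31633) - 11120*(-1/9347) = -15760/31633 + 11120/9347 = 204450240/295673651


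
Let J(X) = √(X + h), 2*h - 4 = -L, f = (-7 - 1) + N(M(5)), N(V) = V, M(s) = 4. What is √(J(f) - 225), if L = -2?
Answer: √(-225 + I) ≈ 0.03333 + 15.0*I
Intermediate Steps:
f = -4 (f = (-7 - 1) + 4 = -8 + 4 = -4)
h = 3 (h = 2 + (-1*(-2))/2 = 2 + (½)*2 = 2 + 1 = 3)
J(X) = √(3 + X) (J(X) = √(X + 3) = √(3 + X))
√(J(f) - 225) = √(√(3 - 4) - 225) = √(√(-1) - 225) = √(I - 225) = √(-225 + I)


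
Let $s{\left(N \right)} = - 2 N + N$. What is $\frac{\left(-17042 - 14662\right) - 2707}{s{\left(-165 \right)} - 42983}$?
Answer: $\frac{34411}{42818} \approx 0.80366$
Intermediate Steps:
$s{\left(N \right)} = - N$
$\frac{\left(-17042 - 14662\right) - 2707}{s{\left(-165 \right)} - 42983} = \frac{\left(-17042 - 14662\right) - 2707}{\left(-1\right) \left(-165\right) - 42983} = \frac{-31704 - 2707}{165 - 42983} = - \frac{34411}{-42818} = \left(-34411\right) \left(- \frac{1}{42818}\right) = \frac{34411}{42818}$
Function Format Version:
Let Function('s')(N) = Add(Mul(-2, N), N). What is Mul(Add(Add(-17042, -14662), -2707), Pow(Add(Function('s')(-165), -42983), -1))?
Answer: Rational(34411, 42818) ≈ 0.80366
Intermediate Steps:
Function('s')(N) = Mul(-1, N)
Mul(Add(Add(-17042, -14662), -2707), Pow(Add(Function('s')(-165), -42983), -1)) = Mul(Add(Add(-17042, -14662), -2707), Pow(Add(Mul(-1, -165), -42983), -1)) = Mul(Add(-31704, -2707), Pow(Add(165, -42983), -1)) = Mul(-34411, Pow(-42818, -1)) = Mul(-34411, Rational(-1, 42818)) = Rational(34411, 42818)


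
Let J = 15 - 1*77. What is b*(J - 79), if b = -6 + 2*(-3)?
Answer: 1692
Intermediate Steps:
J = -62 (J = 15 - 77 = -62)
b = -12 (b = -6 - 6 = -12)
b*(J - 79) = -12*(-62 - 79) = -12*(-141) = 1692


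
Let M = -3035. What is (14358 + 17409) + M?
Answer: 28732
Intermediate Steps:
(14358 + 17409) + M = (14358 + 17409) - 3035 = 31767 - 3035 = 28732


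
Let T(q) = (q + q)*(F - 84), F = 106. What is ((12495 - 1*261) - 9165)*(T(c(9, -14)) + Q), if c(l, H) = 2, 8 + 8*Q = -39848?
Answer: -15019686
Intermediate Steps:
Q = -4982 (Q = -1 + (⅛)*(-39848) = -1 - 4981 = -4982)
T(q) = 44*q (T(q) = (q + q)*(106 - 84) = (2*q)*22 = 44*q)
((12495 - 1*261) - 9165)*(T(c(9, -14)) + Q) = ((12495 - 1*261) - 9165)*(44*2 - 4982) = ((12495 - 261) - 9165)*(88 - 4982) = (12234 - 9165)*(-4894) = 3069*(-4894) = -15019686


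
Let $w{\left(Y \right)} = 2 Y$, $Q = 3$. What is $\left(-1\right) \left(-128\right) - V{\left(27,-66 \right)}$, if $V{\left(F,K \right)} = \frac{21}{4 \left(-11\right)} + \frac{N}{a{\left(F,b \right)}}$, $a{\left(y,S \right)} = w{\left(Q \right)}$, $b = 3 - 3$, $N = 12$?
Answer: $\frac{5565}{44} \approx 126.48$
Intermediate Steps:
$b = 0$
$a{\left(y,S \right)} = 6$ ($a{\left(y,S \right)} = 2 \cdot 3 = 6$)
$V{\left(F,K \right)} = \frac{67}{44}$ ($V{\left(F,K \right)} = \frac{21}{4 \left(-11\right)} + \frac{12}{6} = \frac{21}{-44} + 12 \cdot \frac{1}{6} = 21 \left(- \frac{1}{44}\right) + 2 = - \frac{21}{44} + 2 = \frac{67}{44}$)
$\left(-1\right) \left(-128\right) - V{\left(27,-66 \right)} = \left(-1\right) \left(-128\right) - \frac{67}{44} = 128 - \frac{67}{44} = \frac{5565}{44}$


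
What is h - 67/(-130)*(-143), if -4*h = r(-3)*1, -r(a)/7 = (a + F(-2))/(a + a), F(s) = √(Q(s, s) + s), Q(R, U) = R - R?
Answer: -2913/40 - 7*I*√2/24 ≈ -72.825 - 0.41248*I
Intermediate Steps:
Q(R, U) = 0
F(s) = √s (F(s) = √(0 + s) = √s)
r(a) = -7*(a + I*√2)/(2*a) (r(a) = -7*(a + √(-2))/(a + a) = -7*(a + I*√2)/(2*a))
h = 7/8 - 7*I*√2/24 (h = -(7/2)*(-1*(-3) - I*√2)/(-3)/4 = -(7/2)*(-⅓)*(3 - I*√2)/4 = -(-7/2 + 7*I*√2/6)/4 = 7/8 - 7*I*√2/24 ≈ 0.875 - 0.41248*I)
h - 67/(-130)*(-143) = (7/8 - 7*I*√2/24) - 67/(-130)*(-143) = (7/8 - 7*I*√2/24) - 67*(-1/130)*(-143) = (7/8 - 7*I*√2/24) + (67/130)*(-143) = (7/8 - 7*I*√2/24) - 737/10 = -2913/40 - 7*I*√2/24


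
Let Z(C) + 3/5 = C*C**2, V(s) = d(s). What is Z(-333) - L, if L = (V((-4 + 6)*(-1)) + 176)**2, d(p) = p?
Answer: -184781568/5 ≈ -3.6956e+7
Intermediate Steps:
V(s) = s
Z(C) = -3/5 + C**3 (Z(C) = -3/5 + C*C**2 = -3/5 + C**3)
L = 30276 (L = ((-4 + 6)*(-1) + 176)**2 = (2*(-1) + 176)**2 = (-2 + 176)**2 = 174**2 = 30276)
Z(-333) - L = (-3/5 + (-333)**3) - 1*30276 = (-3/5 - 36926037) - 30276 = -184630188/5 - 30276 = -184781568/5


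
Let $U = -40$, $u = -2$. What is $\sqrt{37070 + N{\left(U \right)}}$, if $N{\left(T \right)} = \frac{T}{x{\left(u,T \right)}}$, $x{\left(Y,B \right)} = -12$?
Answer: $\frac{2 \sqrt{83415}}{3} \approx 192.54$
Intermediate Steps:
$N{\left(T \right)} = - \frac{T}{12}$ ($N{\left(T \right)} = \frac{T}{-12} = T \left(- \frac{1}{12}\right) = - \frac{T}{12}$)
$\sqrt{37070 + N{\left(U \right)}} = \sqrt{37070 - - \frac{10}{3}} = \sqrt{37070 + \frac{10}{3}} = \sqrt{\frac{111220}{3}} = \frac{2 \sqrt{83415}}{3}$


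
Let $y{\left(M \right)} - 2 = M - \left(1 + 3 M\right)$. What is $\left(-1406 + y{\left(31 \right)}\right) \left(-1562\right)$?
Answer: $2291454$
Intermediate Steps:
$y{\left(M \right)} = 1 - 2 M$ ($y{\left(M \right)} = 2 - \left(1 + 2 M\right) = 1 - 2 M$)
$\left(-1406 + y{\left(31 \right)}\right) \left(-1562\right) = \left(-1406 + \left(1 - 62\right)\right) \left(-1562\right) = \left(-1406 - 61\right) \left(-1562\right) = \left(-1467\right) \left(-1562\right) = 2291454$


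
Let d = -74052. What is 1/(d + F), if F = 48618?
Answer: -1/25434 ≈ -3.9317e-5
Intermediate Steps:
1/(d + F) = 1/(-74052 + 48618) = 1/(-25434) = -1/25434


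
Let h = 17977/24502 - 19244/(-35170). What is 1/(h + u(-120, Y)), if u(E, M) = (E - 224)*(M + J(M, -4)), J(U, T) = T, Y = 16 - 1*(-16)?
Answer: -430867670/4149565513651 ≈ -0.00010383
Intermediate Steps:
Y = 32 (Y = 16 + 16 = 32)
u(E, M) = (-224 + E)*(-4 + M) (u(E, M) = (E - 224)*(M - 4) = (-224 + E)*(-4 + M))
h = 551883789/430867670 (h = 17977*(1/24502) - 19244*(-1/35170) = 17977/24502 + 9622/17585 = 551883789/430867670 ≈ 1.2809)
1/(h + u(-120, Y)) = 1/(551883789/430867670 + (896 - 224*32 - 4*(-120) - 120*32)) = 1/(551883789/430867670 + (896 - 7168 + 480 - 3840)) = 1/(551883789/430867670 - 9632) = 1/(-4149565513651/430867670) = -430867670/4149565513651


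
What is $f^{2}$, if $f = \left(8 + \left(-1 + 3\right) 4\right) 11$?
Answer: $30976$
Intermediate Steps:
$f = 176$ ($f = \left(8 + 2 \cdot 4\right) 11 = \left(8 + 8\right) 11 = 16 \cdot 11 = 176$)
$f^{2} = 176^{2} = 30976$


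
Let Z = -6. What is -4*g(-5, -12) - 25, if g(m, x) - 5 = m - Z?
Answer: -49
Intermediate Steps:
g(m, x) = 11 + m (g(m, x) = 5 + (m - 1*(-6)) = 5 + (m + 6) = 5 + (6 + m) = 11 + m)
-4*g(-5, -12) - 25 = -4*(11 - 5) - 25 = -4*6 - 25 = -24 - 25 = -49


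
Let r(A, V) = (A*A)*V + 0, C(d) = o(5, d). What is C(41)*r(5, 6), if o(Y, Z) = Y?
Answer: 750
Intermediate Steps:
C(d) = 5
r(A, V) = V*A**2 (r(A, V) = A**2*V + 0 = V*A**2 + 0 = V*A**2)
C(41)*r(5, 6) = 5*(6*5**2) = 5*(6*25) = 5*150 = 750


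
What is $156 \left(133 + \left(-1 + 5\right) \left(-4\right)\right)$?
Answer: $18252$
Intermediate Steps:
$156 \left(133 + \left(-1 + 5\right) \left(-4\right)\right) = 156 \left(133 + 4 \left(-4\right)\right) = 156 \left(133 - 16\right) = 156 \cdot 117 = 18252$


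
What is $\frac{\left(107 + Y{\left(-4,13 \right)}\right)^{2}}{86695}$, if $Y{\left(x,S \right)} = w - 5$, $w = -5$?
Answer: $\frac{9409}{86695} \approx 0.10853$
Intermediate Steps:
$Y{\left(x,S \right)} = -10$ ($Y{\left(x,S \right)} = -5 - 5 = -10$)
$\frac{\left(107 + Y{\left(-4,13 \right)}\right)^{2}}{86695} = \frac{\left(107 - 10\right)^{2}}{86695} = 97^{2} \cdot \frac{1}{86695} = 9409 \cdot \frac{1}{86695} = \frac{9409}{86695}$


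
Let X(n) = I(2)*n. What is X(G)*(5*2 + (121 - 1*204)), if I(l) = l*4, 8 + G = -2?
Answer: 5840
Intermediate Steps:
G = -10 (G = -8 - 2 = -10)
I(l) = 4*l
X(n) = 8*n (X(n) = (4*2)*n = 8*n)
X(G)*(5*2 + (121 - 1*204)) = (8*(-10))*(5*2 + (121 - 1*204)) = -80*(10 + (121 - 204)) = -80*(10 - 83) = -80*(-73) = 5840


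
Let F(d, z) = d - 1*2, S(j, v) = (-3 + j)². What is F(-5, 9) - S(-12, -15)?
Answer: -232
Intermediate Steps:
F(d, z) = -2 + d (F(d, z) = d - 2 = -2 + d)
F(-5, 9) - S(-12, -15) = (-2 - 5) - (-3 - 12)² = -7 - 1*(-15)² = -7 - 1*225 = -7 - 225 = -232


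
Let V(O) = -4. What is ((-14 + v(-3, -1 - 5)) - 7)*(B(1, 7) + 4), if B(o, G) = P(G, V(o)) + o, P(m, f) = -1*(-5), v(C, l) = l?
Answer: -270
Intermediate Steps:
P(m, f) = 5
B(o, G) = 5 + o
((-14 + v(-3, -1 - 5)) - 7)*(B(1, 7) + 4) = ((-14 + (-1 - 5)) - 7)*((5 + 1) + 4) = ((-14 - 6) - 7)*(6 + 4) = (-20 - 7)*10 = -27*10 = -270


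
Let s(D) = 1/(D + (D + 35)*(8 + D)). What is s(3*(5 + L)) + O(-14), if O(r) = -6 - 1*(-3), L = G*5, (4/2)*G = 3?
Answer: -40031/13345 ≈ -2.9997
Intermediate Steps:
G = 3/2 (G = (1/2)*3 = 3/2 ≈ 1.5000)
L = 15/2 (L = (3/2)*5 = 15/2 ≈ 7.5000)
O(r) = -3 (O(r) = -6 + 3 = -3)
s(D) = 1/(D + (8 + D)*(35 + D)) (s(D) = 1/(D + (35 + D)*(8 + D)) = 1/(D + (8 + D)*(35 + D)))
s(3*(5 + L)) + O(-14) = 1/(280 + (3*(5 + 15/2))**2 + 44*(3*(5 + 15/2))) - 3 = 1/(280 + (3*(25/2))**2 + 44*(3*(25/2))) - 3 = 1/(280 + (75/2)**2 + 44*(75/2)) - 3 = 1/(280 + 5625/4 + 1650) - 3 = 1/(13345/4) - 3 = 4/13345 - 3 = -40031/13345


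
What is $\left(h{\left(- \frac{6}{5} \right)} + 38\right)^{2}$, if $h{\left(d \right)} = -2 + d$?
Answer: $\frac{30276}{25} \approx 1211.0$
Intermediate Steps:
$\left(h{\left(- \frac{6}{5} \right)} + 38\right)^{2} = \left(\left(-2 - \frac{6}{5}\right) + 38\right)^{2} = \left(- \frac{16}{5} + 38\right)^{2} = \left(\frac{174}{5}\right)^{2} = \frac{30276}{25}$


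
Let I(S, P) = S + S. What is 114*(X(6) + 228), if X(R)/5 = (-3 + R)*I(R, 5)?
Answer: 46512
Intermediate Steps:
I(S, P) = 2*S
X(R) = 10*R*(-3 + R) (X(R) = 5*((-3 + R)*(2*R)) = 5*(2*R*(-3 + R)) = 10*R*(-3 + R))
114*(X(6) + 228) = 114*(10*6*(-3 + 6) + 228) = 114*(10*6*3 + 228) = 114*(180 + 228) = 114*408 = 46512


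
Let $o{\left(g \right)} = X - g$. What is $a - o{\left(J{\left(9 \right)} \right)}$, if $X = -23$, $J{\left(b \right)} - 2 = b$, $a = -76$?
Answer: $-42$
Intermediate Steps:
$J{\left(b \right)} = 2 + b$
$o{\left(g \right)} = -23 - g$
$a - o{\left(J{\left(9 \right)} \right)} = -76 - \left(-23 - \left(2 + 9\right)\right) = -76 - \left(-23 - 11\right) = -76 - -34 = -76 + 34 = -42$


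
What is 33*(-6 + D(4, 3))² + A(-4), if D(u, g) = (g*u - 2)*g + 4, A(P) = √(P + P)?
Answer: 25872 + 2*I*√2 ≈ 25872.0 + 2.8284*I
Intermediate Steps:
A(P) = √2*√P (A(P) = √(2*P) = √2*√P)
D(u, g) = 4 + g*(-2 + g*u) (D(u, g) = (-2 + g*u)*g + 4 = g*(-2 + g*u) + 4 = 4 + g*(-2 + g*u))
33*(-6 + D(4, 3))² + A(-4) = 33*(-6 + (4 - 2*3 + 4*3²))² + √2*√(-4) = 33*(-6 + (4 - 6 + 4*9))² + √2*(2*I) = 33*(-6 + (4 - 6 + 36))² + 2*I*√2 = 33*(-6 + 34)² + 2*I*√2 = 33*28² + 2*I*√2 = 33*784 + 2*I*√2 = 25872 + 2*I*√2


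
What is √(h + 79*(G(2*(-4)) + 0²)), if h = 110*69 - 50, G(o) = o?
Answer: 2*√1727 ≈ 83.114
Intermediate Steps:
h = 7540 (h = 7590 - 50 = 7540)
√(h + 79*(G(2*(-4)) + 0²)) = √(7540 + 79*(2*(-4) + 0²)) = √(7540 + 79*(-8 + 0)) = √(7540 + 79*(-8)) = √(7540 - 632) = √6908 = 2*√1727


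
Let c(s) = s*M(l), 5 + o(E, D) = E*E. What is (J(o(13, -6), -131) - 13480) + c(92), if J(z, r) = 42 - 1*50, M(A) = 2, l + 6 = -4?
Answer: -13304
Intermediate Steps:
l = -10 (l = -6 - 4 = -10)
o(E, D) = -5 + E**2 (o(E, D) = -5 + E*E = -5 + E**2)
J(z, r) = -8 (J(z, r) = 42 - 50 = -8)
c(s) = 2*s (c(s) = s*2 = 2*s)
(J(o(13, -6), -131) - 13480) + c(92) = (-8 - 13480) + 2*92 = -13488 + 184 = -13304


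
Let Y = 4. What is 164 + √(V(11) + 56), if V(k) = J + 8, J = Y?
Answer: 164 + 2*√17 ≈ 172.25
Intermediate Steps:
J = 4
V(k) = 12 (V(k) = 4 + 8 = 12)
164 + √(V(11) + 56) = 164 + √(12 + 56) = 164 + √68 = 164 + 2*√17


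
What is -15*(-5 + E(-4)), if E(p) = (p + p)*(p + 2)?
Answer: -165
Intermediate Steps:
E(p) = 2*p*(2 + p) (E(p) = (2*p)*(2 + p) = 2*p*(2 + p))
-15*(-5 + E(-4)) = -15*(-5 + 2*(-4)*(2 - 4)) = -15*(-5 + 2*(-4)*(-2)) = -15*(-5 + 16) = -15*11 = -165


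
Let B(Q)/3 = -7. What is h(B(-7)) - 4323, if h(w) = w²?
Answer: -3882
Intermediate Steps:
B(Q) = -21 (B(Q) = 3*(-7) = -21)
h(B(-7)) - 4323 = (-21)² - 4323 = 441 - 4323 = -3882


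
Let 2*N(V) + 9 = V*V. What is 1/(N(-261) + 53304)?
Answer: 1/87360 ≈ 1.1447e-5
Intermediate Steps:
N(V) = -9/2 + V²/2 (N(V) = -9/2 + (V*V)/2 = -9/2 + V²/2)
1/(N(-261) + 53304) = 1/((-9/2 + (½)*(-261)²) + 53304) = 1/((-9/2 + (½)*68121) + 53304) = 1/((-9/2 + 68121/2) + 53304) = 1/(34056 + 53304) = 1/87360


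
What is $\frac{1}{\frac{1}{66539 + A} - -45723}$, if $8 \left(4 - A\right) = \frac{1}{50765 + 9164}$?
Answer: $\frac{31902843575}{1458693717259157} \approx 2.1871 \cdot 10^{-5}$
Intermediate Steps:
$A = \frac{1917727}{479432}$ ($A = 4 - \frac{1}{8 \left(50765 + 9164\right)} = 4 - \frac{1}{8 \cdot 59929} = 4 - \frac{1}{479432} = \frac{1917727}{479432} \approx 4.0$)
$\frac{1}{\frac{1}{66539 + A} - -45723} = \frac{1}{\frac{1}{66539 + \frac{1917727}{479432}} - -45723} = \frac{1}{\frac{1}{\frac{31902843575}{479432}} + \left(-3206 + 48929\right)} = \frac{1}{\frac{479432}{31902843575} + 45723} = \frac{1}{\frac{1458693717259157}{31902843575}} = \frac{31902843575}{1458693717259157}$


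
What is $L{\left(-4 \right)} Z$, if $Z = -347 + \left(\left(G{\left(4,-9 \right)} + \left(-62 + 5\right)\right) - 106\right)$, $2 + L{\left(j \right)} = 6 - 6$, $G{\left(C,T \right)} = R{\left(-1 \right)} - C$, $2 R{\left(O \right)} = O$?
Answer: $1029$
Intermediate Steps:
$R{\left(O \right)} = \frac{O}{2}$
$G{\left(C,T \right)} = - \frac{1}{2} - C$ ($G{\left(C,T \right)} = \frac{1}{2} \left(-1\right) - C = - \frac{1}{2} - C$)
$L{\left(j \right)} = -2$ ($L{\left(j \right)} = -2 + \left(6 - 6\right) = -2 + 0 = -2$)
$Z = - \frac{1029}{2}$ ($Z = -347 + \left(\left(\left(- \frac{1}{2} - 4\right) + \left(-62 + 5\right)\right) - 106\right) = -347 - \frac{335}{2} = - \frac{1029}{2} \approx -514.5$)
$L{\left(-4 \right)} Z = \left(-2\right) \left(- \frac{1029}{2}\right) = 1029$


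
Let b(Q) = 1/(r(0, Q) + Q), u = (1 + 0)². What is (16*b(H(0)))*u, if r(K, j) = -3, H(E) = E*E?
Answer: -16/3 ≈ -5.3333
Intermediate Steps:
H(E) = E²
u = 1 (u = 1² = 1)
b(Q) = 1/(-3 + Q)
(16*b(H(0)))*u = (16/(-3 + 0²))*1 = (16/(-3 + 0))*1 = (16/(-3))*1 = (16*(-⅓))*1 = -16/3*1 = -16/3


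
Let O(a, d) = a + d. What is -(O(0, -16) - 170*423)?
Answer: 71926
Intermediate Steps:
-(O(0, -16) - 170*423) = -((0 - 16) - 170*423) = -(-16 - 71910) = -1*(-71926) = 71926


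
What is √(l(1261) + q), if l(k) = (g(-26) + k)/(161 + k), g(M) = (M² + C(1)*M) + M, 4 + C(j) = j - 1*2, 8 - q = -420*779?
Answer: √73511613566/474 ≈ 572.00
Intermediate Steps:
q = 327188 (q = 8 - (-420)*779 = 8 - 1*(-327180) = 8 + 327180 = 327188)
C(j) = -6 + j (C(j) = -4 + (j - 1*2) = -4 + (j - 2) = -4 + (-2 + j) = -6 + j)
g(M) = M² - 4*M (g(M) = (M² + (-6 + 1)*M) + M = (M² - 5*M) + M = M² - 4*M)
l(k) = (780 + k)/(161 + k) (l(k) = (-26*(-4 - 26) + k)/(161 + k) = (-26*(-30) + k)/(161 + k) = (780 + k)/(161 + k))
√(l(1261) + q) = √((780 + 1261)/(161 + 1261) + 327188) = √(2041/1422 + 327188) = √(465263377/1422) = √73511613566/474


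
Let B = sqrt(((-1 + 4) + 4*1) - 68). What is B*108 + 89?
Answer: 89 + 108*I*sqrt(61) ≈ 89.0 + 843.51*I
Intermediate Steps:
B = I*sqrt(61) (B = sqrt((3 + 4) - 68) = sqrt(7 - 68) = sqrt(-61) = I*sqrt(61) ≈ 7.8102*I)
B*108 + 89 = (I*sqrt(61))*108 + 89 = 108*I*sqrt(61) + 89 = 89 + 108*I*sqrt(61)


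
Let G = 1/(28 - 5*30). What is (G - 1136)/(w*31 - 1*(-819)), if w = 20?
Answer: -138593/175558 ≈ -0.78944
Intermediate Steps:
G = -1/122 (G = 1/(28 - 150) = 1/(-122) = -1/122 ≈ -0.0081967)
(G - 1136)/(w*31 - 1*(-819)) = (-1/122 - 1136)/(20*31 - 1*(-819)) = -138593/(122*(620 + 819)) = -138593/122/1439 = -138593/122*1/1439 = -138593/175558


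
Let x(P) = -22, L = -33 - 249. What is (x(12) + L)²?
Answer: 92416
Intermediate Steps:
L = -282
(x(12) + L)² = (-22 - 282)² = (-304)² = 92416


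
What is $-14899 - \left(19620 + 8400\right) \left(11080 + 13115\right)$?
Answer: $-677958799$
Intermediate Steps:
$-14899 - \left(19620 + 8400\right) \left(11080 + 13115\right) = -14899 - 28020 \cdot 24195 = -14899 - 677943900 = -677958799$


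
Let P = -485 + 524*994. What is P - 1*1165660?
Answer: -645289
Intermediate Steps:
P = 520371 (P = -485 + 520856 = 520371)
P - 1*1165660 = 520371 - 1*1165660 = 520371 - 1165660 = -645289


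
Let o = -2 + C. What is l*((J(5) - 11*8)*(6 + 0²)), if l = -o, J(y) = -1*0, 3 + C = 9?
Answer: 2112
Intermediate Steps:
C = 6 (C = -3 + 9 = 6)
J(y) = 0
o = 4 (o = -2 + 6 = 4)
l = -4 (l = -1*4 = -4)
l*((J(5) - 11*8)*(6 + 0²)) = -4*(0 - 11*8)*(6 + 0²) = -4*(0 - 88)*(6 + 0) = -(-352)*6 = -4*(-528) = 2112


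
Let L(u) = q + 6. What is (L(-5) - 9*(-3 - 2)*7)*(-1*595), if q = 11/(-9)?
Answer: -1712410/9 ≈ -1.9027e+5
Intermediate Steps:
q = -11/9 (q = 11*(-⅑) = -11/9 ≈ -1.2222)
L(u) = 43/9 (L(u) = -11/9 + 6 = 43/9)
(L(-5) - 9*(-3 - 2)*7)*(-1*595) = (43/9 - 9*(-3 - 2)*7)*(-1*595) = (43/9 - 9*(-5)*7)*(-595) = (43/9 - 3*(-15)*7)*(-595) = (43/9 + 45*7)*(-595) = (43/9 + 315)*(-595) = (2878/9)*(-595) = -1712410/9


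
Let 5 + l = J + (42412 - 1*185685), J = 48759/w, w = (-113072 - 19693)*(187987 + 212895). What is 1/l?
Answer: -17741032910/2541899713295233 ≈ -6.9794e-6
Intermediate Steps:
w = -53223098730 (w = -132765*400882 = -53223098730)
J = -16253/17741032910 (J = 48759/(-53223098730) = 48759*(-1/53223098730) = -16253/17741032910 ≈ -9.1612e-7)
l = -2541899713295233/17741032910 (l = -5 + (-16253/17741032910 + (42412 - 1*185685)) = -5 + (-16253/17741032910 + (42412 - 185685)) = -5 + (-16253/17741032910 - 143273) = -5 - 2541811008130683/17741032910 = -2541899713295233/17741032910 ≈ -1.4328e+5)
1/l = 1/(-2541899713295233/17741032910) = -17741032910/2541899713295233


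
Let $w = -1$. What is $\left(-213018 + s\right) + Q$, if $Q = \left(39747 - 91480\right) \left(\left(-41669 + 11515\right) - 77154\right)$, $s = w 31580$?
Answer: $5551120166$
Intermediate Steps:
$s = -31580$ ($s = \left(-1\right) 31580 = -31580$)
$Q = 5551364764$ ($Q = - 51733 \left(-30154 - 77154\right) = \left(-51733\right) \left(-107308\right) = 5551364764$)
$\left(-213018 + s\right) + Q = \left(-213018 - 31580\right) + 5551364764 = -244598 + 5551364764 = 5551120166$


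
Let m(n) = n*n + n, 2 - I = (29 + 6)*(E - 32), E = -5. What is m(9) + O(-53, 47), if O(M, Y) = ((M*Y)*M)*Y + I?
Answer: 6206468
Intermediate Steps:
I = 1297 (I = 2 - (29 + 6)*(-5 - 32) = 2 - 35*(-37) = 2 - 1*(-1295) = 2 + 1295 = 1297)
m(n) = n + n² (m(n) = n² + n = n + n²)
O(M, Y) = 1297 + M²*Y² (O(M, Y) = ((M*Y)*M)*Y + 1297 = (Y*M²)*Y + 1297 = M²*Y² + 1297 = 1297 + M²*Y²)
m(9) + O(-53, 47) = 9*(1 + 9) + (1297 + (-53)²*47²) = 9*10 + (1297 + 2809*2209) = 90 + (1297 + 6205081) = 90 + 6206378 = 6206468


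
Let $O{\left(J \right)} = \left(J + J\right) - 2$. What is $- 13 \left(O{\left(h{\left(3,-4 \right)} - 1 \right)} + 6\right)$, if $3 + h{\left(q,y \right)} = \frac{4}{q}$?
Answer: $\frac{52}{3} \approx 17.333$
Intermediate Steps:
$h{\left(q,y \right)} = -3 + \frac{4}{q}$
$O{\left(J \right)} = -2 + 2 J$ ($O{\left(J \right)} = 2 J - 2 = -2 + 2 J$)
$- 13 \left(O{\left(h{\left(3,-4 \right)} - 1 \right)} + 6\right) = - 13 \left(\left(-2 + 2 \left(\left(-3 + \frac{4}{3}\right) - 1\right)\right) + 6\right) = - 13 \left(\left(-2 + 2 \left(- \frac{5}{3} - 1\right)\right) + 6\right) = - 13 \left(\left(-2 + 2 \left(- \frac{8}{3}\right)\right) + 6\right) = - 13 \left(\left(-2 - \frac{16}{3}\right) + 6\right) = - 13 \left(- \frac{22}{3} + 6\right) = \left(-13\right) \left(- \frac{4}{3}\right) = \frac{52}{3}$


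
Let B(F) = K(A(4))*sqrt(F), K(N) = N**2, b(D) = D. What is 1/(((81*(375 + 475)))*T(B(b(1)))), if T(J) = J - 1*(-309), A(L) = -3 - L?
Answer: 1/24648300 ≈ 4.0571e-8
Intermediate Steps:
B(F) = 49*sqrt(F) (B(F) = (-3 - 1*4)**2*sqrt(F) = (-3 - 4)**2*sqrt(F) = (-7)**2*sqrt(F) = 49*sqrt(F))
T(J) = 309 + J (T(J) = J + 309 = 309 + J)
1/(((81*(375 + 475)))*T(B(b(1)))) = 1/(((81*(375 + 475)))*(309 + 49*sqrt(1))) = 1/(((81*850))*(309 + 49*1)) = 1/(68850*(309 + 49)) = (1/68850)/358 = (1/68850)*(1/358) = 1/24648300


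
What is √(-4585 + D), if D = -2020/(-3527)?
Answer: 5*I*√2281161317/3527 ≈ 67.708*I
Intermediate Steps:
D = 2020/3527 (D = -2020*(-1/3527) = 2020/3527 ≈ 0.57272)
√(-4585 + D) = √(-4585 + 2020/3527) = √(-16169275/3527) = 5*I*√2281161317/3527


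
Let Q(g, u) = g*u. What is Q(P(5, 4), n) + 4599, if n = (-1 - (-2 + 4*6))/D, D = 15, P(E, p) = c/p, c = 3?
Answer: 91957/20 ≈ 4597.9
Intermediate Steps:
P(E, p) = 3/p
n = -23/15 (n = (-1 - (-2 + 4*6))/15 = (-1 - (-2 + 24))*(1/15) = (-1 - 1*22)*(1/15) = (-1 - 22)*(1/15) = -23*1/15 = -23/15 ≈ -1.5333)
Q(P(5, 4), n) + 4599 = (3/4)*(-23/15) + 4599 = (3*(¼))*(-23/15) + 4599 = (¾)*(-23/15) + 4599 = -23/20 + 4599 = 91957/20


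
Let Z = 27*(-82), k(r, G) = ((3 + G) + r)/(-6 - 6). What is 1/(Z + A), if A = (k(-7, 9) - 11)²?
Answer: -144/300047 ≈ -0.00047992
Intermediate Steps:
k(r, G) = -¼ - G/12 - r/12 (k(r, G) = (3 + G + r)/(-12) = (3 + G + r)*(-1/12) = -¼ - G/12 - r/12)
A = 18769/144 (A = ((-¼ - 1/12*9 - 1/12*(-7)) - 11)² = ((-¼ - ¾ + 7/12) - 11)² = (-5/12 - 11)² = (-137/12)² = 18769/144 ≈ 130.34)
Z = -2214
1/(Z + A) = 1/(-2214 + 18769/144) = 1/(-300047/144) = -144/300047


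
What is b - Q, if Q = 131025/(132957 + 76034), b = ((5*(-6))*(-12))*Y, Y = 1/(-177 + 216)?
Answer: 23375595/2716883 ≈ 8.6038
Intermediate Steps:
Y = 1/39 ≈ 0.025641
b = 120/13 (b = ((5*(-6))*(-12))*(1/39) = -30*(-12)*(1/39) = 360*(1/39) = 120/13 ≈ 9.2308)
Q = 131025/208991 ≈ 0.62694
b - Q = 120/13 - 1*131025/208991 = 120/13 - 131025/208991 = 23375595/2716883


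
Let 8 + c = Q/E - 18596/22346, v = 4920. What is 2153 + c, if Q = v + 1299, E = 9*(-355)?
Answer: 8496938842/3966415 ≈ 2142.2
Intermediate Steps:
E = -3195
Q = 6219 (Q = 4920 + 1299 = 6219)
c = -42752653/3966415 (c = -8 + (6219/(-3195) - 18596/22346) = -8 + (6219*(-1/3195) - 18596*1/22346) = -8 + (-691/355 - 9298/11173) = -8 - 11021333/3966415 = -42752653/3966415 ≈ -10.779)
2153 + c = 2153 - 42752653/3966415 = 8496938842/3966415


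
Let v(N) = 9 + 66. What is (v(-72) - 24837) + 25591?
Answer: 829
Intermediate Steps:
v(N) = 75
(v(-72) - 24837) + 25591 = (75 - 24837) + 25591 = -24762 + 25591 = 829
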